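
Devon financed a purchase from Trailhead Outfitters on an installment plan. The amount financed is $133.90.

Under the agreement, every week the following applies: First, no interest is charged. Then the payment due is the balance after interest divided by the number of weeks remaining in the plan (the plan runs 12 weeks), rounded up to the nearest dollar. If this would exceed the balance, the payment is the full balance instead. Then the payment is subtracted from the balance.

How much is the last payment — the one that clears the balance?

$10.90

Week 1: opening $133.90; payment $12.00; balance $121.90
Week 2: opening $121.90; payment $12.00; balance $109.90
Week 3: opening $109.90; payment $11.00; balance $98.90
Week 4: opening $98.90; payment $11.00; balance $87.90
Week 5: opening $87.90; payment $11.00; balance $76.90
Week 6: opening $76.90; payment $11.00; balance $65.90
Week 7: opening $65.90; payment $11.00; balance $54.90
Week 8: opening $54.90; payment $11.00; balance $43.90
Week 9: opening $43.90; payment $11.00; balance $32.90
Week 10: opening $32.90; payment $11.00; balance $21.90
Week 11: opening $21.90; payment $11.00; balance $10.90
Week 12: opening $10.90; payment $10.90; balance $0.00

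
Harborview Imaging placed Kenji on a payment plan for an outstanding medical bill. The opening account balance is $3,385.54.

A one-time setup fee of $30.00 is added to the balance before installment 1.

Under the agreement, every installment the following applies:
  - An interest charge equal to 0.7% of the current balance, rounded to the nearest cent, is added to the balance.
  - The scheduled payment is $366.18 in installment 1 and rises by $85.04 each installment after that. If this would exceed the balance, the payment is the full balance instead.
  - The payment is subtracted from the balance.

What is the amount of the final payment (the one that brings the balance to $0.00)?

Installment 1: opening $3,415.54; interest $23.91 → $3,439.45; payment $366.18; balance $3,073.27
Installment 2: opening $3,073.27; interest $21.51 → $3,094.78; payment $451.22; balance $2,643.56
Installment 3: opening $2,643.56; interest $18.50 → $2,662.06; payment $536.26; balance $2,125.80
Installment 4: opening $2,125.80; interest $14.88 → $2,140.68; payment $621.30; balance $1,519.38
Installment 5: opening $1,519.38; interest $10.64 → $1,530.02; payment $706.34; balance $823.68
Installment 6: opening $823.68; interest $5.77 → $829.45; payment $791.38; balance $38.07
Installment 7: opening $38.07; interest $0.27 → $38.34; payment $38.34; balance $0.00

$38.34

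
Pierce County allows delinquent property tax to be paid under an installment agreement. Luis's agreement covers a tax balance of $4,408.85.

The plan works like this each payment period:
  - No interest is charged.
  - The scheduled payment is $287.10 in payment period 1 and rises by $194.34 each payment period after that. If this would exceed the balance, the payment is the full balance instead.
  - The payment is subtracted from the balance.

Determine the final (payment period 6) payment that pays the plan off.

$1,029.95

Payment period 1: opening $4,408.85; payment $287.10; balance $4,121.75
Payment period 2: opening $4,121.75; payment $481.44; balance $3,640.31
Payment period 3: opening $3,640.31; payment $675.78; balance $2,964.53
Payment period 4: opening $2,964.53; payment $870.12; balance $2,094.41
Payment period 5: opening $2,094.41; payment $1,064.46; balance $1,029.95
Payment period 6: opening $1,029.95; payment $1,029.95; balance $0.00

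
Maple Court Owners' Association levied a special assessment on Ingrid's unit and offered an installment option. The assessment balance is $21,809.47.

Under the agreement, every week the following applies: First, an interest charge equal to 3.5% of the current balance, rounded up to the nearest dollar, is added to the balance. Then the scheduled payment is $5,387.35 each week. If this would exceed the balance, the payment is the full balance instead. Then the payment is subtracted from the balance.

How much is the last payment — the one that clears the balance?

$2,404.07

Week 1: $21,809.47 +$764.00 interest = $22,573.47; pay $5,387.35 → $17,186.12
Week 2: $17,186.12 +$602.00 interest = $17,788.12; pay $5,387.35 → $12,400.77
Week 3: $12,400.77 +$435.00 interest = $12,835.77; pay $5,387.35 → $7,448.42
Week 4: $7,448.42 +$261.00 interest = $7,709.42; pay $5,387.35 → $2,322.07
Week 5: $2,322.07 +$82.00 interest = $2,404.07; pay $2,404.07 → $0.00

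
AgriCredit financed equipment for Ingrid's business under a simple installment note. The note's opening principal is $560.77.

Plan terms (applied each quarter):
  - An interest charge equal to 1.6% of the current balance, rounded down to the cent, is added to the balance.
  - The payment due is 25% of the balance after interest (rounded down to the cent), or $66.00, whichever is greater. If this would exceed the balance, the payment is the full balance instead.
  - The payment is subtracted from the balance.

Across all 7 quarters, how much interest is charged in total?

# | Opening | Interest | Payment | End bal
1 | $560.77 | $8.97 | $142.43 | $427.31
2 | $427.31 | $6.83 | $108.53 | $325.61
3 | $325.61 | $5.20 | $82.70 | $248.11
4 | $248.11 | $3.96 | $66.00 | $186.07
5 | $186.07 | $2.97 | $66.00 | $123.04
6 | $123.04 | $1.96 | $66.00 | $59.00
7 | $59.00 | $0.94 | $59.94 | $0.00
Total interest: $8.97 + $6.83 + $5.20 + $3.96 + $2.97 + $1.96 + $0.94 = $30.83

$30.83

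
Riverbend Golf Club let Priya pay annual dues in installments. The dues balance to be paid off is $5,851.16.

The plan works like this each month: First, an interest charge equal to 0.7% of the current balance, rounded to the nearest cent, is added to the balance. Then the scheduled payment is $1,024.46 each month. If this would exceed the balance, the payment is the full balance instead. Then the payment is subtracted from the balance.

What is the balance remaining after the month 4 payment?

Month 1: opening $5,851.16; interest $40.96 → $5,892.12; payment $1,024.46; balance $4,867.66
Month 2: opening $4,867.66; interest $34.07 → $4,901.73; payment $1,024.46; balance $3,877.27
Month 3: opening $3,877.27; interest $27.14 → $3,904.41; payment $1,024.46; balance $2,879.95
Month 4: opening $2,879.95; interest $20.16 → $2,900.11; payment $1,024.46; balance $1,875.65

$1,875.65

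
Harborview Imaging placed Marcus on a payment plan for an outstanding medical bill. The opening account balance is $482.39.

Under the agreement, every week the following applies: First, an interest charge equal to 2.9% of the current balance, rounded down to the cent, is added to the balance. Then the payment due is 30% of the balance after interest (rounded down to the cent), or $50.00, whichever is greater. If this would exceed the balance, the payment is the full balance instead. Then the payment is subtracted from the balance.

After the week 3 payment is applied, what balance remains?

$180.28

Week 1: $482.39 +$13.98 interest = $496.37; pay $148.91 → $347.46
Week 2: $347.46 +$10.07 interest = $357.53; pay $107.25 → $250.28
Week 3: $250.28 +$7.25 interest = $257.53; pay $77.25 → $180.28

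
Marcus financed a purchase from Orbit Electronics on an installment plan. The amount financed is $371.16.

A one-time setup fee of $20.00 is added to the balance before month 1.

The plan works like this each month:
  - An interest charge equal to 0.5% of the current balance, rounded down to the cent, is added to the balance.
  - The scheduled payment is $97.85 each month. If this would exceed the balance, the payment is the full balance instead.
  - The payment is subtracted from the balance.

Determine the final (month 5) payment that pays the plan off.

$4.70

# | Opening | Interest | Payment | End bal
1 | $391.16 | $1.95 | $97.85 | $295.26
2 | $295.26 | $1.47 | $97.85 | $198.88
3 | $198.88 | $0.99 | $97.85 | $102.02
4 | $102.02 | $0.51 | $97.85 | $4.68
5 | $4.68 | $0.02 | $4.70 | $0.00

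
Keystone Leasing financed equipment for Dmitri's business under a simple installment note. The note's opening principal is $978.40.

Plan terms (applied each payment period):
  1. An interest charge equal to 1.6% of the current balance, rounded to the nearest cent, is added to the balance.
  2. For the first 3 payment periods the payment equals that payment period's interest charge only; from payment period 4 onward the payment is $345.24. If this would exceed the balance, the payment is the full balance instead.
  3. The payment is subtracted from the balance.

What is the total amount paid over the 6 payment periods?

Payment period 1: $978.40 +$15.65 interest = $994.05; pay $15.65 → $978.40
Payment period 2: $978.40 +$15.65 interest = $994.05; pay $15.65 → $978.40
Payment period 3: $978.40 +$15.65 interest = $994.05; pay $15.65 → $978.40
Payment period 4: $978.40 +$15.65 interest = $994.05; pay $345.24 → $648.81
Payment period 5: $648.81 +$10.38 interest = $659.19; pay $345.24 → $313.95
Payment period 6: $313.95 +$5.02 interest = $318.97; pay $318.97 → $0.00
Total paid: $1,056.40

$1,056.40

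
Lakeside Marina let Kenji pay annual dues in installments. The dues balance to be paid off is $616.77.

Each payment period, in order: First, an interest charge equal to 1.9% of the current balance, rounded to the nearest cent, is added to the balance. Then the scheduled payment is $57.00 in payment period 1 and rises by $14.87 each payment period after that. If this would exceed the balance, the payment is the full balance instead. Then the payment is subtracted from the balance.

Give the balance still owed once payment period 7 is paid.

Payment period 1: opening $616.77; interest $11.72 → $628.49; payment $57.00; balance $571.49
Payment period 2: opening $571.49; interest $10.86 → $582.35; payment $71.87; balance $510.48
Payment period 3: opening $510.48; interest $9.70 → $520.18; payment $86.74; balance $433.44
Payment period 4: opening $433.44; interest $8.24 → $441.68; payment $101.61; balance $340.07
Payment period 5: opening $340.07; interest $6.46 → $346.53; payment $116.48; balance $230.05
Payment period 6: opening $230.05; interest $4.37 → $234.42; payment $131.35; balance $103.07
Payment period 7: opening $103.07; interest $1.96 → $105.03; payment $105.03; balance $0.00

$0.00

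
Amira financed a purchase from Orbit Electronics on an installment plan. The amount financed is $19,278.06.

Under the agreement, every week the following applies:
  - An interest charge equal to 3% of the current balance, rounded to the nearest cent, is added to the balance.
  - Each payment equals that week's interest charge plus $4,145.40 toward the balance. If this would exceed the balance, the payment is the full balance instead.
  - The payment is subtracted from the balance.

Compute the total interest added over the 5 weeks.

# | Opening | Interest | Payment | End bal
1 | $19,278.06 | $578.34 | $4,723.74 | $15,132.66
2 | $15,132.66 | $453.98 | $4,599.38 | $10,987.26
3 | $10,987.26 | $329.62 | $4,475.02 | $6,841.86
4 | $6,841.86 | $205.26 | $4,350.66 | $2,696.46
5 | $2,696.46 | $80.89 | $2,777.35 | $0.00
Total interest: $578.34 + $453.98 + $329.62 + $205.26 + $80.89 = $1,648.09

$1,648.09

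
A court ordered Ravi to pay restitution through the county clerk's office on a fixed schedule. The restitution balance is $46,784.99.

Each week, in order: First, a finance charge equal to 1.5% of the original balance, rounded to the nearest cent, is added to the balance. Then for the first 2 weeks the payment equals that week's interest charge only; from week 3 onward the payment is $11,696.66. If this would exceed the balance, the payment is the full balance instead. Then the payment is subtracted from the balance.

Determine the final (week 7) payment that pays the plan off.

# | Opening | Interest | Payment | End bal
1 | $46,784.99 | $701.77 | $701.77 | $46,784.99
2 | $46,784.99 | $701.77 | $701.77 | $46,784.99
3 | $46,784.99 | $701.77 | $11,696.66 | $35,790.10
4 | $35,790.10 | $701.77 | $11,696.66 | $24,795.21
5 | $24,795.21 | $701.77 | $11,696.66 | $13,800.32
6 | $13,800.32 | $701.77 | $11,696.66 | $2,805.43
7 | $2,805.43 | $701.77 | $3,507.20 | $0.00

$3,507.20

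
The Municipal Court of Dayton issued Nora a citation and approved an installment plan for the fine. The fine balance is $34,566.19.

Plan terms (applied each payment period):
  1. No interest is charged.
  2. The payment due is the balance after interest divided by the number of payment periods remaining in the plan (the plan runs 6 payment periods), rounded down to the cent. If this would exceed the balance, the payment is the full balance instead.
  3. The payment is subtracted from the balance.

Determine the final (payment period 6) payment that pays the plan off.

Payment period 1: $34,566.19 − $5,761.03 → $28,805.16
Payment period 2: $28,805.16 − $5,761.03 → $23,044.13
Payment period 3: $23,044.13 − $5,761.03 → $17,283.10
Payment period 4: $17,283.10 − $5,761.03 → $11,522.07
Payment period 5: $11,522.07 − $5,761.03 → $5,761.04
Payment period 6: $5,761.04 − $5,761.04 → $0.00

$5,761.04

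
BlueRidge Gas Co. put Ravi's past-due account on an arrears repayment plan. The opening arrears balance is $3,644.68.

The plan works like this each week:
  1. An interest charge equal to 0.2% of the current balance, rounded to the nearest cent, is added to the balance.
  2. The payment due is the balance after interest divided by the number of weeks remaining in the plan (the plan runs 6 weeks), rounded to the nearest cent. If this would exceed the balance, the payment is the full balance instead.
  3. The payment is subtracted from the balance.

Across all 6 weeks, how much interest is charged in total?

Week 1: opening $3,644.68; interest $7.29 → $3,651.97; payment $608.66; balance $3,043.31
Week 2: opening $3,043.31; interest $6.09 → $3,049.40; payment $609.88; balance $2,439.52
Week 3: opening $2,439.52; interest $4.88 → $2,444.40; payment $611.10; balance $1,833.30
Week 4: opening $1,833.30; interest $3.67 → $1,836.97; payment $612.32; balance $1,224.65
Week 5: opening $1,224.65; interest $2.45 → $1,227.10; payment $613.55; balance $613.55
Week 6: opening $613.55; interest $1.23 → $614.78; payment $614.78; balance $0.00
Total interest: $7.29 + $6.09 + $4.88 + $3.67 + $2.45 + $1.23 = $25.61

$25.61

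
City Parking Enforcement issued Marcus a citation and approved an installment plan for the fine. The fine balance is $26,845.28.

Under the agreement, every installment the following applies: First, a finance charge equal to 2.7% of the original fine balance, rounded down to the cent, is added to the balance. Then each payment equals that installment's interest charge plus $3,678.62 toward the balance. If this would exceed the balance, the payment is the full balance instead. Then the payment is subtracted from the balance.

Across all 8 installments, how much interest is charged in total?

$5,798.56

Installment 1: opening $26,845.28; interest $724.82 → $27,570.10; payment $4,403.44; balance $23,166.66
Installment 2: opening $23,166.66; interest $724.82 → $23,891.48; payment $4,403.44; balance $19,488.04
Installment 3: opening $19,488.04; interest $724.82 → $20,212.86; payment $4,403.44; balance $15,809.42
Installment 4: opening $15,809.42; interest $724.82 → $16,534.24; payment $4,403.44; balance $12,130.80
Installment 5: opening $12,130.80; interest $724.82 → $12,855.62; payment $4,403.44; balance $8,452.18
Installment 6: opening $8,452.18; interest $724.82 → $9,177.00; payment $4,403.44; balance $4,773.56
Installment 7: opening $4,773.56; interest $724.82 → $5,498.38; payment $4,403.44; balance $1,094.94
Installment 8: opening $1,094.94; interest $724.82 → $1,819.76; payment $1,819.76; balance $0.00
Total interest: $724.82 + $724.82 + $724.82 + $724.82 + $724.82 + $724.82 + $724.82 + $724.82 = $5,798.56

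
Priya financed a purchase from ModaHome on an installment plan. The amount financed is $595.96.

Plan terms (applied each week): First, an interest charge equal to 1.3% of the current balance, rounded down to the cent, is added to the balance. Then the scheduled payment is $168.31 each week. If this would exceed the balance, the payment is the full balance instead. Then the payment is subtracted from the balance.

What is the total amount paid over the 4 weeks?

Week 1: $595.96 +$7.74 interest = $603.70; pay $168.31 → $435.39
Week 2: $435.39 +$5.66 interest = $441.05; pay $168.31 → $272.74
Week 3: $272.74 +$3.54 interest = $276.28; pay $168.31 → $107.97
Week 4: $107.97 +$1.40 interest = $109.37; pay $109.37 → $0.00
Total paid: $614.30

$614.30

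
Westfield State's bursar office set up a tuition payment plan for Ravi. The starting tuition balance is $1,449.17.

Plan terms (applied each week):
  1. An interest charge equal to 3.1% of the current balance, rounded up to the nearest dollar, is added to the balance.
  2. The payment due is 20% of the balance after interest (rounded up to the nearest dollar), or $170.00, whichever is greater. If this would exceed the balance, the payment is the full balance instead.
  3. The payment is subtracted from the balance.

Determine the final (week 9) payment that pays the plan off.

Week 1: opening $1,449.17; interest $45.00 → $1,494.17; payment $299.00; balance $1,195.17
Week 2: opening $1,195.17; interest $38.00 → $1,233.17; payment $247.00; balance $986.17
Week 3: opening $986.17; interest $31.00 → $1,017.17; payment $204.00; balance $813.17
Week 4: opening $813.17; interest $26.00 → $839.17; payment $170.00; balance $669.17
Week 5: opening $669.17; interest $21.00 → $690.17; payment $170.00; balance $520.17
Week 6: opening $520.17; interest $17.00 → $537.17; payment $170.00; balance $367.17
Week 7: opening $367.17; interest $12.00 → $379.17; payment $170.00; balance $209.17
Week 8: opening $209.17; interest $7.00 → $216.17; payment $170.00; balance $46.17
Week 9: opening $46.17; interest $2.00 → $48.17; payment $48.17; balance $0.00

$48.17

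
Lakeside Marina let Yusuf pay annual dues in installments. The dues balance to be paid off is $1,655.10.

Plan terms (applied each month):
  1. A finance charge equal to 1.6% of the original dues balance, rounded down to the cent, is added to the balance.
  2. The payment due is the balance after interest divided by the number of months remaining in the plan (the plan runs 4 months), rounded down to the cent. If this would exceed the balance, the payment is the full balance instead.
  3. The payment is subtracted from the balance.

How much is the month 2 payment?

# | Opening | Interest | Payment | End bal
1 | $1,655.10 | $26.48 | $420.39 | $1,261.19
2 | $1,261.19 | $26.48 | $429.22 | $858.45

$429.22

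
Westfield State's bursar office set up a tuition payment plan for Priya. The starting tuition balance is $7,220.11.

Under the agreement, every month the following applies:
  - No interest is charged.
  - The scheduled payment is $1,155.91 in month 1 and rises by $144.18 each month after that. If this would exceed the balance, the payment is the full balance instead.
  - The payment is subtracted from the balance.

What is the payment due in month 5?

$1,731.39

# | Opening | Payment | End bal
1 | $7,220.11 | $1,155.91 | $6,064.20
2 | $6,064.20 | $1,300.09 | $4,764.11
3 | $4,764.11 | $1,444.27 | $3,319.84
4 | $3,319.84 | $1,588.45 | $1,731.39
5 | $1,731.39 | $1,731.39 | $0.00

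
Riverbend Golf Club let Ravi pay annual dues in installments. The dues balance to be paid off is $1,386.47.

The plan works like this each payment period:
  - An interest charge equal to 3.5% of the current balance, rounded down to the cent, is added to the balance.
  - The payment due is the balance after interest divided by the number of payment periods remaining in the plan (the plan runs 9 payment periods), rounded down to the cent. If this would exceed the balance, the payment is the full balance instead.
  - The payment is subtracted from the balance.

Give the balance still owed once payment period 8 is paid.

Payment period 1: $1,386.47 +$48.52 interest = $1,434.99; pay $159.44 → $1,275.55
Payment period 2: $1,275.55 +$44.64 interest = $1,320.19; pay $165.02 → $1,155.17
Payment period 3: $1,155.17 +$40.43 interest = $1,195.60; pay $170.80 → $1,024.80
Payment period 4: $1,024.80 +$35.86 interest = $1,060.66; pay $176.77 → $883.89
Payment period 5: $883.89 +$30.93 interest = $914.82; pay $182.96 → $731.86
Payment period 6: $731.86 +$25.61 interest = $757.47; pay $189.36 → $568.11
Payment period 7: $568.11 +$19.88 interest = $587.99; pay $195.99 → $392.00
Payment period 8: $392.00 +$13.72 interest = $405.72; pay $202.86 → $202.86

$202.86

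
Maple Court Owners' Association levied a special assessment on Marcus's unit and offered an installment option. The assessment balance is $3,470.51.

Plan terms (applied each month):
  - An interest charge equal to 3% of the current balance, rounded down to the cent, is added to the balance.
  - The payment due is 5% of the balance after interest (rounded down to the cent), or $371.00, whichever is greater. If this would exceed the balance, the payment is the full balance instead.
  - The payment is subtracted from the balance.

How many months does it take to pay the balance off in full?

Month 1: $3,470.51 +$104.11 interest = $3,574.62; pay $371.00 → $3,203.62
Month 2: $3,203.62 +$96.10 interest = $3,299.72; pay $371.00 → $2,928.72
Month 3: $2,928.72 +$87.86 interest = $3,016.58; pay $371.00 → $2,645.58
Month 4: $2,645.58 +$79.36 interest = $2,724.94; pay $371.00 → $2,353.94
Month 5: $2,353.94 +$70.61 interest = $2,424.55; pay $371.00 → $2,053.55
Month 6: $2,053.55 +$61.60 interest = $2,115.15; pay $371.00 → $1,744.15
Month 7: $1,744.15 +$52.32 interest = $1,796.47; pay $371.00 → $1,425.47
Month 8: $1,425.47 +$42.76 interest = $1,468.23; pay $371.00 → $1,097.23
Month 9: $1,097.23 +$32.91 interest = $1,130.14; pay $371.00 → $759.14
Month 10: $759.14 +$22.77 interest = $781.91; pay $371.00 → $410.91
Month 11: $410.91 +$12.32 interest = $423.23; pay $371.00 → $52.23
Month 12: $52.23 +$1.56 interest = $53.79; pay $53.79 → $0.00
Balance reaches $0.00 in month 12.

12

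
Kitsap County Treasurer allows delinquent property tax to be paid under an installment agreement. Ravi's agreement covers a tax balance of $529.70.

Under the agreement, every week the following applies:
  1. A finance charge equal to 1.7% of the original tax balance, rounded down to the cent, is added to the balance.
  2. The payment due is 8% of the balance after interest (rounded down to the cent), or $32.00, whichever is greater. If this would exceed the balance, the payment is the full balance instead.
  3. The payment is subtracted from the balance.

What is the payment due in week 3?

$37.86

Week 1: $529.70 +$9.00 interest = $538.70; pay $43.09 → $495.61
Week 2: $495.61 +$9.00 interest = $504.61; pay $40.36 → $464.25
Week 3: $464.25 +$9.00 interest = $473.25; pay $37.86 → $435.39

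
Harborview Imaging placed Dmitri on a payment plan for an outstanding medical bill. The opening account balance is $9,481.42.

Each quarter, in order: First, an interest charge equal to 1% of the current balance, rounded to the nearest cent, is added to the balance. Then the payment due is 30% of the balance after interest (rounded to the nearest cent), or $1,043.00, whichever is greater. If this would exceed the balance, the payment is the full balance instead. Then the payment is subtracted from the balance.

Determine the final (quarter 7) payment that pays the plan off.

$294.72

Quarter 1: opening $9,481.42; interest $94.81 → $9,576.23; payment $2,872.87; balance $6,703.36
Quarter 2: opening $6,703.36; interest $67.03 → $6,770.39; payment $2,031.12; balance $4,739.27
Quarter 3: opening $4,739.27; interest $47.39 → $4,786.66; payment $1,436.00; balance $3,350.66
Quarter 4: opening $3,350.66; interest $33.51 → $3,384.17; payment $1,043.00; balance $2,341.17
Quarter 5: opening $2,341.17; interest $23.41 → $2,364.58; payment $1,043.00; balance $1,321.58
Quarter 6: opening $1,321.58; interest $13.22 → $1,334.80; payment $1,043.00; balance $291.80
Quarter 7: opening $291.80; interest $2.92 → $294.72; payment $294.72; balance $0.00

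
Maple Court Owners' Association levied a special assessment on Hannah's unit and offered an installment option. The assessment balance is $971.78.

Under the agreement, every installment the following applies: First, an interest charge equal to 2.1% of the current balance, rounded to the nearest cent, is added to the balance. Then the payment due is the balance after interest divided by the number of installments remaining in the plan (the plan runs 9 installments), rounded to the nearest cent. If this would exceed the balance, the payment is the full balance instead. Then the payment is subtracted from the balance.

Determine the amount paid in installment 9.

# | Opening | Interest | Payment | End bal
1 | $971.78 | $20.41 | $110.24 | $881.95
2 | $881.95 | $18.52 | $112.56 | $787.91
3 | $787.91 | $16.55 | $114.92 | $689.54
4 | $689.54 | $14.48 | $117.34 | $586.68
5 | $586.68 | $12.32 | $119.80 | $479.20
6 | $479.20 | $10.06 | $122.32 | $366.94
7 | $366.94 | $7.71 | $124.88 | $249.77
8 | $249.77 | $5.25 | $127.51 | $127.51
9 | $127.51 | $2.68 | $130.19 | $0.00

$130.19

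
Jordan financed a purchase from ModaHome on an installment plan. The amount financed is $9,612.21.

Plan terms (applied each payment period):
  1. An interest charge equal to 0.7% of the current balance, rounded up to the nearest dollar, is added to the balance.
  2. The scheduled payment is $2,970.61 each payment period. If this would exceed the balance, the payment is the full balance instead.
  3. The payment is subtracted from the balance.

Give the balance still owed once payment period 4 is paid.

Payment period 1: $9,612.21 +$68.00 interest = $9,680.21; pay $2,970.61 → $6,709.60
Payment period 2: $6,709.60 +$47.00 interest = $6,756.60; pay $2,970.61 → $3,785.99
Payment period 3: $3,785.99 +$27.00 interest = $3,812.99; pay $2,970.61 → $842.38
Payment period 4: $842.38 +$6.00 interest = $848.38; pay $848.38 → $0.00

$0.00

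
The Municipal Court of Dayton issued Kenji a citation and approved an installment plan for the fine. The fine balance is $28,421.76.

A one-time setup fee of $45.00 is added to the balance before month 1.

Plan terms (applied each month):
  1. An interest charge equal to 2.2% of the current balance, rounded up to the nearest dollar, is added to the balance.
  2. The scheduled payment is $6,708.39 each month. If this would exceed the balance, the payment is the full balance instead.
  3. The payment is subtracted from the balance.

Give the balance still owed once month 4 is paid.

# | Opening | Interest | Payment | End bal
1 | $28,466.76 | $627.00 | $6,708.39 | $22,385.37
2 | $22,385.37 | $493.00 | $6,708.39 | $16,169.98
3 | $16,169.98 | $356.00 | $6,708.39 | $9,817.59
4 | $9,817.59 | $216.00 | $6,708.39 | $3,325.20

$3,325.20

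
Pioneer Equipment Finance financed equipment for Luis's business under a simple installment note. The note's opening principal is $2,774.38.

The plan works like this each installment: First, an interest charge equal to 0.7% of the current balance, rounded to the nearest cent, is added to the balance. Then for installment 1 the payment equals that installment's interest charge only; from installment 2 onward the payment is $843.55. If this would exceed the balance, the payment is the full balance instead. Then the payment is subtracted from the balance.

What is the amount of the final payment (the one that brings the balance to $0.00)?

$286.63

# | Opening | Interest | Payment | End bal
1 | $2,774.38 | $19.42 | $19.42 | $2,774.38
2 | $2,774.38 | $19.42 | $843.55 | $1,950.25
3 | $1,950.25 | $13.65 | $843.55 | $1,120.35
4 | $1,120.35 | $7.84 | $843.55 | $284.64
5 | $284.64 | $1.99 | $286.63 | $0.00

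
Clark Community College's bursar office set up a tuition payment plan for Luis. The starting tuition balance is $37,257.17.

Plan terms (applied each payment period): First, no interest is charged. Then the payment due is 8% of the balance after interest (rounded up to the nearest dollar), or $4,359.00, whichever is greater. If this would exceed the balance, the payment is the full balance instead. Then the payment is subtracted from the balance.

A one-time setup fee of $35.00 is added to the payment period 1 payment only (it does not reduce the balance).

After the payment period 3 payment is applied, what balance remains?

$24,180.17

Payment period 1: $37,257.17 − $4,359.00 (+ $35.00 fee) → $32,898.17
Payment period 2: $32,898.17 − $4,359.00 → $28,539.17
Payment period 3: $28,539.17 − $4,359.00 → $24,180.17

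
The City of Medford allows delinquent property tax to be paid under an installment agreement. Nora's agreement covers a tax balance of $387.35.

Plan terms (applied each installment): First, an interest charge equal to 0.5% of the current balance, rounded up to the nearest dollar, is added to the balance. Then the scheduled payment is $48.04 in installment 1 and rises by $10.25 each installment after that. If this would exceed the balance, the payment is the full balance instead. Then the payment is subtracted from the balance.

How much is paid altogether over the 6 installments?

Installment 1: opening $387.35; interest $2.00 → $389.35; payment $48.04; balance $341.31
Installment 2: opening $341.31; interest $2.00 → $343.31; payment $58.29; balance $285.02
Installment 3: opening $285.02; interest $2.00 → $287.02; payment $68.54; balance $218.48
Installment 4: opening $218.48; interest $2.00 → $220.48; payment $78.79; balance $141.69
Installment 5: opening $141.69; interest $1.00 → $142.69; payment $89.04; balance $53.65
Installment 6: opening $53.65; interest $1.00 → $54.65; payment $54.65; balance $0.00
Total paid: $397.35

$397.35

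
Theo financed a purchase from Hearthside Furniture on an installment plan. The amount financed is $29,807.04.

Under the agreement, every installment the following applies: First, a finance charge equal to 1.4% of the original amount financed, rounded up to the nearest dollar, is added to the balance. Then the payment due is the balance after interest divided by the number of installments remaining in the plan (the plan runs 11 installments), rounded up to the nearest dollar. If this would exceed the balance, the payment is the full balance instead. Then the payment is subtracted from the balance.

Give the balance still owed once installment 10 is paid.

Installment 1: $29,807.04 +$418.00 interest = $30,225.04; pay $2,748.00 → $27,477.04
Installment 2: $27,477.04 +$418.00 interest = $27,895.04; pay $2,790.00 → $25,105.04
Installment 3: $25,105.04 +$418.00 interest = $25,523.04; pay $2,836.00 → $22,687.04
Installment 4: $22,687.04 +$418.00 interest = $23,105.04; pay $2,889.00 → $20,216.04
Installment 5: $20,216.04 +$418.00 interest = $20,634.04; pay $2,948.00 → $17,686.04
Installment 6: $17,686.04 +$418.00 interest = $18,104.04; pay $3,018.00 → $15,086.04
Installment 7: $15,086.04 +$418.00 interest = $15,504.04; pay $3,101.00 → $12,403.04
Installment 8: $12,403.04 +$418.00 interest = $12,821.04; pay $3,206.00 → $9,615.04
Installment 9: $9,615.04 +$418.00 interest = $10,033.04; pay $3,345.00 → $6,688.04
Installment 10: $6,688.04 +$418.00 interest = $7,106.04; pay $3,554.00 → $3,552.04

$3,552.04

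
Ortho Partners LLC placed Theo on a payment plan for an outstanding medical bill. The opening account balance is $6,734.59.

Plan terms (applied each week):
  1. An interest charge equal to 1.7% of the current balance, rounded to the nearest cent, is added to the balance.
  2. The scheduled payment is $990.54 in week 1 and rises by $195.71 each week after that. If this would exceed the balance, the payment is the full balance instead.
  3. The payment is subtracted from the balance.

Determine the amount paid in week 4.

Week 1: opening $6,734.59; interest $114.49 → $6,849.08; payment $990.54; balance $5,858.54
Week 2: opening $5,858.54; interest $99.60 → $5,958.14; payment $1,186.25; balance $4,771.89
Week 3: opening $4,771.89; interest $81.12 → $4,853.01; payment $1,381.96; balance $3,471.05
Week 4: opening $3,471.05; interest $59.01 → $3,530.06; payment $1,577.67; balance $1,952.39

$1,577.67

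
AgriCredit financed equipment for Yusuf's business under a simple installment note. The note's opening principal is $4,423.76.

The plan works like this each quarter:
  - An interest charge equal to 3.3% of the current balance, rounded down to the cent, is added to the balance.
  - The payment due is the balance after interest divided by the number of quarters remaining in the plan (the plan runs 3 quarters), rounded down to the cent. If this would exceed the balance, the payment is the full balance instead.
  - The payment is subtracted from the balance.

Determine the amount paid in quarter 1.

$1,523.24

# | Opening | Interest | Payment | End bal
1 | $4,423.76 | $145.98 | $1,523.24 | $3,046.50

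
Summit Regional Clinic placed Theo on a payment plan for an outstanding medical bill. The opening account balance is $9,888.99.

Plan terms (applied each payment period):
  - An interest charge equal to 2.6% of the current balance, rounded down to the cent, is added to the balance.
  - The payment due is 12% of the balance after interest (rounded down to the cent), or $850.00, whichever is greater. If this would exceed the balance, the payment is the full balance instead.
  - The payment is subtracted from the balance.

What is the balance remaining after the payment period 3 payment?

$7,278.50

Payment period 1: $9,888.99 +$257.11 interest = $10,146.10; pay $1,217.53 → $8,928.57
Payment period 2: $8,928.57 +$232.14 interest = $9,160.71; pay $1,099.28 → $8,061.43
Payment period 3: $8,061.43 +$209.59 interest = $8,271.02; pay $992.52 → $7,278.50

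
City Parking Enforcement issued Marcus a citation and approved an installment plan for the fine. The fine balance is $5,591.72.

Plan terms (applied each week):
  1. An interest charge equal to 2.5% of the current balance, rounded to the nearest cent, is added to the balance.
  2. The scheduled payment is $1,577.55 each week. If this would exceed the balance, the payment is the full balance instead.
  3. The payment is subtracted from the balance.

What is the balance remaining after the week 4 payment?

$0.00

Week 1: opening $5,591.72; interest $139.79 → $5,731.51; payment $1,577.55; balance $4,153.96
Week 2: opening $4,153.96; interest $103.85 → $4,257.81; payment $1,577.55; balance $2,680.26
Week 3: opening $2,680.26; interest $67.01 → $2,747.27; payment $1,577.55; balance $1,169.72
Week 4: opening $1,169.72; interest $29.24 → $1,198.96; payment $1,198.96; balance $0.00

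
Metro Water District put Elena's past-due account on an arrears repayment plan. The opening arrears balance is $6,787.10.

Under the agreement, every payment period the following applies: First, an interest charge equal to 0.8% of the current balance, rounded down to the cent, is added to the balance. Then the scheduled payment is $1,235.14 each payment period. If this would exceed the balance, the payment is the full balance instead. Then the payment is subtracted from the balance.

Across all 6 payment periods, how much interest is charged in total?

Payment period 1: $6,787.10 +$54.29 interest = $6,841.39; pay $1,235.14 → $5,606.25
Payment period 2: $5,606.25 +$44.85 interest = $5,651.10; pay $1,235.14 → $4,415.96
Payment period 3: $4,415.96 +$35.32 interest = $4,451.28; pay $1,235.14 → $3,216.14
Payment period 4: $3,216.14 +$25.72 interest = $3,241.86; pay $1,235.14 → $2,006.72
Payment period 5: $2,006.72 +$16.05 interest = $2,022.77; pay $1,235.14 → $787.63
Payment period 6: $787.63 +$6.30 interest = $793.93; pay $793.93 → $0.00
Total interest: $54.29 + $44.85 + $35.32 + $25.72 + $16.05 + $6.30 = $182.53

$182.53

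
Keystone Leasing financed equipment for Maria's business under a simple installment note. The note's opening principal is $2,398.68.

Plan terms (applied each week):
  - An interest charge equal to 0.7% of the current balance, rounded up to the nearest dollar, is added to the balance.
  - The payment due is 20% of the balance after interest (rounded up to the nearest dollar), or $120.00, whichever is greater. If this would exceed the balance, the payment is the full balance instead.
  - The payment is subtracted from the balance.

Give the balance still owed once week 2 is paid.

Week 1: opening $2,398.68; interest $17.00 → $2,415.68; payment $484.00; balance $1,931.68
Week 2: opening $1,931.68; interest $14.00 → $1,945.68; payment $390.00; balance $1,555.68

$1,555.68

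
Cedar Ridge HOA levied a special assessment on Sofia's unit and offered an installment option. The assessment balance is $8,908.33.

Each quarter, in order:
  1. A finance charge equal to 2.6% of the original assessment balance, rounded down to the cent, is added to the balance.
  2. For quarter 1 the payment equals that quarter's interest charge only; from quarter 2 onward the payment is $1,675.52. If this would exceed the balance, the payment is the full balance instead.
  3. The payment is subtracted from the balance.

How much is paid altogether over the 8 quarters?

$10,761.21

Quarter 1: $8,908.33 +$231.61 interest = $9,139.94; pay $231.61 → $8,908.33
Quarter 2: $8,908.33 +$231.61 interest = $9,139.94; pay $1,675.52 → $7,464.42
Quarter 3: $7,464.42 +$231.61 interest = $7,696.03; pay $1,675.52 → $6,020.51
Quarter 4: $6,020.51 +$231.61 interest = $6,252.12; pay $1,675.52 → $4,576.60
Quarter 5: $4,576.60 +$231.61 interest = $4,808.21; pay $1,675.52 → $3,132.69
Quarter 6: $3,132.69 +$231.61 interest = $3,364.30; pay $1,675.52 → $1,688.78
Quarter 7: $1,688.78 +$231.61 interest = $1,920.39; pay $1,675.52 → $244.87
Quarter 8: $244.87 +$231.61 interest = $476.48; pay $476.48 → $0.00
Total paid: $10,761.21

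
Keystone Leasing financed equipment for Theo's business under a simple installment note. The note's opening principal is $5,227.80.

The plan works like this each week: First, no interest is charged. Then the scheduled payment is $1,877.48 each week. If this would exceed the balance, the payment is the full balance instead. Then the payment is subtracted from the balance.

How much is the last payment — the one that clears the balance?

$1,472.84

# | Opening | Payment | End bal
1 | $5,227.80 | $1,877.48 | $3,350.32
2 | $3,350.32 | $1,877.48 | $1,472.84
3 | $1,472.84 | $1,472.84 | $0.00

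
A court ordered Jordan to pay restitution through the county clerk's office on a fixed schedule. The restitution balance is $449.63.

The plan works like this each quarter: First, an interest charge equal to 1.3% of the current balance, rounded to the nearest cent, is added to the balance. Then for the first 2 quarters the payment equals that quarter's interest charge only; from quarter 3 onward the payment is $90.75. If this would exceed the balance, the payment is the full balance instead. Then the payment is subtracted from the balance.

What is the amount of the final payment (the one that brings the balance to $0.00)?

Quarter 1: opening $449.63; interest $5.85 → $455.48; payment $5.85; balance $449.63
Quarter 2: opening $449.63; interest $5.85 → $455.48; payment $5.85; balance $449.63
Quarter 3: opening $449.63; interest $5.85 → $455.48; payment $90.75; balance $364.73
Quarter 4: opening $364.73; interest $4.74 → $369.47; payment $90.75; balance $278.72
Quarter 5: opening $278.72; interest $3.62 → $282.34; payment $90.75; balance $191.59
Quarter 6: opening $191.59; interest $2.49 → $194.08; payment $90.75; balance $103.33
Quarter 7: opening $103.33; interest $1.34 → $104.67; payment $90.75; balance $13.92
Quarter 8: opening $13.92; interest $0.18 → $14.10; payment $14.10; balance $0.00

$14.10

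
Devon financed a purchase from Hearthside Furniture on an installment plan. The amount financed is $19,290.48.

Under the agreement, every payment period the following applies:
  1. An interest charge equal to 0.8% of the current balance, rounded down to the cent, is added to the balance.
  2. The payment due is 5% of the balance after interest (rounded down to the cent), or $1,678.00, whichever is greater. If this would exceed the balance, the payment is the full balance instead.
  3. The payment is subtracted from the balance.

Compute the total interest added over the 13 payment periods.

# | Opening | Interest | Payment | End bal
1 | $19,290.48 | $154.32 | $1,678.00 | $17,766.80
2 | $17,766.80 | $142.13 | $1,678.00 | $16,230.93
3 | $16,230.93 | $129.84 | $1,678.00 | $14,682.77
4 | $14,682.77 | $117.46 | $1,678.00 | $13,122.23
5 | $13,122.23 | $104.97 | $1,678.00 | $11,549.20
6 | $11,549.20 | $92.39 | $1,678.00 | $9,963.59
7 | $9,963.59 | $79.70 | $1,678.00 | $8,365.29
8 | $8,365.29 | $66.92 | $1,678.00 | $6,754.21
9 | $6,754.21 | $54.03 | $1,678.00 | $5,130.24
10 | $5,130.24 | $41.04 | $1,678.00 | $3,493.28
11 | $3,493.28 | $27.94 | $1,678.00 | $1,843.22
12 | $1,843.22 | $14.74 | $1,678.00 | $179.96
13 | $179.96 | $1.43 | $181.39 | $0.00
Total interest: $154.32 + $142.13 + $129.84 + $117.46 + $104.97 + $92.39 + $79.70 + $66.92 + $54.03 + $41.04 + $27.94 + $14.74 + $1.43 = $1,026.91

$1,026.91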